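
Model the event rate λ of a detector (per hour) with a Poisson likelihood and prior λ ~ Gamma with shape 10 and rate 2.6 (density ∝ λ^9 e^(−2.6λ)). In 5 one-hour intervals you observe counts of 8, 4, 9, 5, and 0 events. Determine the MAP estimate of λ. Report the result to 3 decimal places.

Σxᵢ = 8+4+9+5+0 = 26, with n = 5.
Posterior ∝ λ^9e^(−2.6λ) · λ^26e^(−5λ) = λ^35e^(−7.6λ), i.e. Gamma(shape=36, rate=7.6).
The mode of a Gamma(a, b) with a ≥ 1 (shape–rate) is (a−1)/b = 35/7.6 ≈ 4.605.

λ̂_MAP = 4.605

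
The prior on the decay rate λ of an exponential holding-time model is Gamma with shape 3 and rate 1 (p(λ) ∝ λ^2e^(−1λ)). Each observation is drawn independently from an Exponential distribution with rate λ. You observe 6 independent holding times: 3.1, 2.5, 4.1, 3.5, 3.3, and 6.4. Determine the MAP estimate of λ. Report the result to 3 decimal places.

The Exponential(rate=λ) likelihood is ∝ λ^n e^(−λΣtᵢ). Here n = 6 and Σtᵢ = 3.1 + 2.5 + 4.1 + 3.5 + 3.3 + 6.4 = 22.9.
Posterior ∝ λ^2e^(−1λ) · λ^6e^(−22.9λ) = λ^8e^(−23.9λ), i.e. Gamma(9, 23.9).
Mode = (a−1)/b = 8/23.9 ≈ 0.335.

λ̂_MAP = 0.335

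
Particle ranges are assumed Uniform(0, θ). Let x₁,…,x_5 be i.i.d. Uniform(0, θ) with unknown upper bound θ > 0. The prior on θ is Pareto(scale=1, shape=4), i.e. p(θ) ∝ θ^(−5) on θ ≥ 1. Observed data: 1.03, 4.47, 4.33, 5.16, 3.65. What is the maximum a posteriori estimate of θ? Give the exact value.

The Uniform(0, θ) likelihood is θ^(−n) for θ ≥ max(xᵢ), zero otherwise. Here max(xᵢ) = 5.16.
Posterior ∝ θ^(−5) · θ^(−5) = θ^(−10) on θ ≥ max(1, 5.16) = 5.16.
This density is strictly decreasing in θ, so the posterior mode lies at the lower boundary of the support.

θ̂_MAP = 5.16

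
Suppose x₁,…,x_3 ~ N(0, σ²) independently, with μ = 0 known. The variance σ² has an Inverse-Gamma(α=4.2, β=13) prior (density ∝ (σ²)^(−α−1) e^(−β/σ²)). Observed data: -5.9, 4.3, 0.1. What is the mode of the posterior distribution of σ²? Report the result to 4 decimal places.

σ̂²_MAP = 5.9187

Sum of squared deviations about the known mean: SS = (-5.9−0)² + (4.3−0)² + (0.1−0)² = 53.31.
The Normal likelihood contributes (σ²)^(−n/2) exp(−SS/(2σ²)), so the posterior is Inverse-Gamma(α + n/2, β + SS/2) = Inverse-Gamma(5.7, 39.655).
The mode of Inverse-Gamma(a, b) is b/(a+1) = 39.655/6.7 ≈ 5.9187.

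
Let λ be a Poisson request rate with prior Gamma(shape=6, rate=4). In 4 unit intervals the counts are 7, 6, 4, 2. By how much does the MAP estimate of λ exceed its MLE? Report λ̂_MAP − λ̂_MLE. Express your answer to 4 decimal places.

Σxᵢ = 19. Posterior is Gamma(25, 8); MAP = (25−1)/8 = 24/8 ≈ 3.00000.
MLE = x̄ = 19/4 ≈ 4.75000.
Difference = 24/8 − 19/4 = -7/4 ≈ -1.7500.

MAP − MLE = -1.7500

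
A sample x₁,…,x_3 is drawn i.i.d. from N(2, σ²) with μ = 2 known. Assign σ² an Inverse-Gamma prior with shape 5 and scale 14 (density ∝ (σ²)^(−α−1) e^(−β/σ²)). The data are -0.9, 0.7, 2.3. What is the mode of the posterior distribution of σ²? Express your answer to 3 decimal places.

Sum of squared deviations about the known mean: SS = (-0.9−2)² + (0.7−2)² + (2.3−2)² = 10.19.
The Normal likelihood contributes (σ²)^(−n/2) exp(−SS/(2σ²)), so the posterior is Inverse-Gamma(α + n/2, β + SS/2) = Inverse-Gamma(6.5, 19.095).
The mode of Inverse-Gamma(a, b) is b/(a+1) = 19.095/7.5 ≈ 2.546.

σ̂²_MAP = 2.546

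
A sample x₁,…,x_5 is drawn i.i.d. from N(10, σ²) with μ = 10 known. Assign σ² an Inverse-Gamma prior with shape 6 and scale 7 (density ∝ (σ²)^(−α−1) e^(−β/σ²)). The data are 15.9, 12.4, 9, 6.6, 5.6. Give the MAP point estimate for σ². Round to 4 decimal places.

σ̂²_MAP = 4.5521

Sum of squared deviations about the known mean: SS = (15.9−10)² + (12.4−10)² + (9−10)² + (6.6−10)² + (5.6−10)² = 72.49.
The Normal likelihood contributes (σ²)^(−n/2) exp(−SS/(2σ²)), so the posterior is Inverse-Gamma(α + n/2, β + SS/2) = Inverse-Gamma(8.5, 43.245).
The mode of Inverse-Gamma(a, b) is b/(a+1) = 43.245/9.5 ≈ 4.5521.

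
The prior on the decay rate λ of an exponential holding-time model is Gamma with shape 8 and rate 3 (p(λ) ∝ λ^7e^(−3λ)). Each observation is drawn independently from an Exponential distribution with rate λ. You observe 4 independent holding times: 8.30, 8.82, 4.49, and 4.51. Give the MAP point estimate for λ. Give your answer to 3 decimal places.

λ̂_MAP = 0.378

The Exponential(rate=λ) likelihood is ∝ λ^n e^(−λΣtᵢ). Here n = 4 and Σtᵢ = 8.30 + 8.82 + 4.49 + 4.51 = 26.12.
Posterior ∝ λ^7e^(−3λ) · λ^4e^(−26.12λ) = λ^11e^(−29.12λ), i.e. Gamma(12, 29.12).
Mode = (a−1)/b = 11/29.12 ≈ 0.378.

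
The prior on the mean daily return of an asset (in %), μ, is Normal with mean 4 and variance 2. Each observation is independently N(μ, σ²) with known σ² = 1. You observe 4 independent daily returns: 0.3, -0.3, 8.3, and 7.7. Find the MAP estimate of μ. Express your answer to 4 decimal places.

μ̂_MAP = 4.0000

n = 4; x̄ = (0.3 + (-0.3) + 8.3 + 7.7)/4 = 16/4 = 4.
For a Normal prior and Normal likelihood with known variance, the posterior is Normal; its mode equals its mean, the precision-weighted average.
Prior precision 1/σ₀² = 1/2 = 0.5; data precision n/σ² = 4/1 = 4.
μ̂ = (0.5·4 + 4·4) / (0.5 + 4) = 18/4.5 = 4.0000.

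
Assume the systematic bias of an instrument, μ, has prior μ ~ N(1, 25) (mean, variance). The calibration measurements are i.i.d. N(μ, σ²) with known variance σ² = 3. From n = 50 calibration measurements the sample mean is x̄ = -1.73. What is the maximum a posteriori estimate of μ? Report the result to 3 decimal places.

μ̂_MAP = -1.723

n = 50, x̄ = -1.73.
For a Normal prior and Normal likelihood with known variance, the posterior is Normal; its mode equals its mean, the precision-weighted average.
Prior precision 1/σ₀² = 1/25 = 0.04; data precision n/σ² = 50/3.
μ̂ = (0.04·1 + (50/3)·(-1.73)) / (0.04 + 50/3) = (-4319/150)/(1253/75) = -617/358 ≈ -1.723.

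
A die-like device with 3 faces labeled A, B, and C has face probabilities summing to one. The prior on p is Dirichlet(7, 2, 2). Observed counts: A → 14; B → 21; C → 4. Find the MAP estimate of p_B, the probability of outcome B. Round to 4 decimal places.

MAP estimate of p_B = 0.4681

The posterior is Dirichlet(αᵢ + nᵢ) = Dirichlet(21, 23, 6).
For a Dirichlet(a₁,…,a_K) with all aᵢ > 1, the mode has j-th component (aⱼ − 1)/(Σaᵢ − K).
Here Σaᵢ = 50 and K = 3, so p_B = (23 − 1)/(50 − 3) = 22/47 ≈ 0.4681.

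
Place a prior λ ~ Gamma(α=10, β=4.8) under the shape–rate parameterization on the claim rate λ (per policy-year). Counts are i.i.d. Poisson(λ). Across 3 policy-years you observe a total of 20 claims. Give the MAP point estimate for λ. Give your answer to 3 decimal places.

λ̂_MAP = 3.718

Σxᵢ = 20, n = 3.
Posterior ∝ λ^9e^(−4.8λ) · λ^20e^(−3λ) = λ^29e^(−7.8λ), i.e. Gamma(shape=30, rate=7.8).
The mode of a Gamma(a, b) with a ≥ 1 (shape–rate) is (a−1)/b = 29/7.8 ≈ 3.718.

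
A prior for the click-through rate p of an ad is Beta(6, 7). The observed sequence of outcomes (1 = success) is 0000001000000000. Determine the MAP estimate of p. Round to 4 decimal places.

Prior: Beta(6, 7).
Data: 1 success in 16 trials (from the sequence). The binomial likelihood contributes p(1−p)^15, so the posterior is Beta(6+1, 7+15) = Beta(7, 22).
For Beta(a, b) with a, b > 1 the mode is (a−1)/(a+b−2) = 6/27 ≈ 0.2222.

p̂_MAP = 0.2222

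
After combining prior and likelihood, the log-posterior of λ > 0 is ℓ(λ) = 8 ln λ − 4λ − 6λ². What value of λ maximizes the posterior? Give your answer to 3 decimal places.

ℓ'(λ) = 8/λ − 4 − 12λ. Setting this to zero and multiplying by λ: 12λ² + 4λ − 8 = 0.
λ = (−4 + √(4² + 4·12·8)) / (2·12) = (−4 + √400) / 24 = (−4 + 20)/24 = 2/3.
ℓ''(λ) = −8/λ² − 12 < 0, confirming a maximum.

λ̂_MAP = 0.667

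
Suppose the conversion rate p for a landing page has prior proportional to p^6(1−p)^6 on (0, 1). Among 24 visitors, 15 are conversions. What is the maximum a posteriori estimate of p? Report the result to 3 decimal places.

p̂_MAP = 0.583

The prior density ∝ p^6(1−p)^6 is the kernel of Beta(7, 7).
Data: 15 successes in 24 trials. The binomial likelihood contributes p^15(1−p)^9, so the posterior is Beta(7+15, 7+9) = Beta(22, 16).
For Beta(a, b) with a, b > 1 the mode is (a−1)/(a+b−2) = 21/36 ≈ 0.583.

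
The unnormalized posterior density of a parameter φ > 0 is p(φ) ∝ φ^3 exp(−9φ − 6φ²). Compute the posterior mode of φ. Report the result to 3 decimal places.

φ̂_MAP = 0.250

ℓ'(φ) = 3/φ − 9 − 12φ. Setting this to zero and multiplying by φ: 12φ² + 9φ − 3 = 0.
φ = (−9 + √(9² + 4·12·3)) / (2·12) = (−9 + √225) / 24 = (−9 + 15)/24 = 1/4.
ℓ''(φ) = −3/φ² − 12 < 0, confirming a maximum.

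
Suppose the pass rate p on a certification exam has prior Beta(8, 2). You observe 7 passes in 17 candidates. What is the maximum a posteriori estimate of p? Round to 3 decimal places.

Prior: Beta(8, 2).
Data: 7 successes in 17 trials. The binomial likelihood contributes p^7(1−p)^10, so the posterior is Beta(8+7, 2+10) = Beta(15, 12).
For Beta(a, b) with a, b > 1 the mode is (a−1)/(a+b−2) = 14/25 ≈ 0.560.

p̂_MAP = 0.560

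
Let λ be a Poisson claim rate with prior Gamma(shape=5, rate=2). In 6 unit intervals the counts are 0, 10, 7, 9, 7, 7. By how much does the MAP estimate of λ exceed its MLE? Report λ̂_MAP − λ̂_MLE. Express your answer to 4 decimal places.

Σxᵢ = 40. Posterior is Gamma(45, 8); MAP = (45−1)/8 = 44/8 ≈ 5.50000.
MLE = x̄ = 40/6 ≈ 6.66667.
Difference = 44/8 − 40/6 = -7/6 ≈ -1.1667.

MAP − MLE = -1.1667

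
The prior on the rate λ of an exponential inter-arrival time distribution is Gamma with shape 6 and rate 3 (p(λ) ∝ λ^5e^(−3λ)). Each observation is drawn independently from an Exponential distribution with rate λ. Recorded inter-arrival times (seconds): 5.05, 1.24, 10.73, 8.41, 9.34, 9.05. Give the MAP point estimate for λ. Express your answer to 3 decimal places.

λ̂_MAP = 0.235

The Exponential(rate=λ) likelihood is ∝ λ^n e^(−λΣtᵢ). Here n = 6 and Σtᵢ = 5.05 + 1.24 + 10.73 + 8.41 + 9.34 + 9.05 = 43.82.
Posterior ∝ λ^5e^(−3λ) · λ^6e^(−43.82λ) = λ^11e^(−46.82λ), i.e. Gamma(12, 46.82).
Mode = (a−1)/b = 11/46.82 ≈ 0.235.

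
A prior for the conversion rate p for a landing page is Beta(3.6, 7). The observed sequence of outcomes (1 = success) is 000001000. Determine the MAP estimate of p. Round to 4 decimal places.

p̂_MAP = 0.2045

Prior: Beta(3.6, 7).
Data: 1 success in 9 trials (from the sequence). The binomial likelihood contributes p(1−p)^8, so the posterior is Beta(3.6+1, 7+8) = Beta(4.6, 15).
For Beta(a, b) with a, b > 1 the mode is (a−1)/(a+b−2) = 3.6/17.6 ≈ 0.2045.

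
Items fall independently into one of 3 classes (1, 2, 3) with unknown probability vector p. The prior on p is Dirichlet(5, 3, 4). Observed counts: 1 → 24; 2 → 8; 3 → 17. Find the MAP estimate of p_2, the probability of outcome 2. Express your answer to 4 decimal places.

MAP estimate: 0.1724

The posterior is Dirichlet(αᵢ + nᵢ) = Dirichlet(29, 11, 21).
For a Dirichlet(a₁,…,a_K) with all aᵢ > 1, the mode has j-th component (aⱼ − 1)/(Σaᵢ − K).
Here Σaᵢ = 61 and K = 3, so p_2 = (11 − 1)/(61 − 3) = 10/58 ≈ 0.1724.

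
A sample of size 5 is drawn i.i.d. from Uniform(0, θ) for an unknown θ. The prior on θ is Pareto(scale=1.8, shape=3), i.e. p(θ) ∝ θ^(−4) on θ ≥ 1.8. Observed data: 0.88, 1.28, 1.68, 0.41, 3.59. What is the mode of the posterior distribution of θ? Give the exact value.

The Uniform(0, θ) likelihood is θ^(−n) for θ ≥ max(xᵢ), zero otherwise. Here max(xᵢ) = 3.59.
Posterior ∝ θ^(−4) · θ^(−5) = θ^(−9) on θ ≥ max(1.8, 3.59) = 3.59.
This density is strictly decreasing in θ, so the posterior mode lies at the lower boundary of the support.

θ̂_MAP = 3.59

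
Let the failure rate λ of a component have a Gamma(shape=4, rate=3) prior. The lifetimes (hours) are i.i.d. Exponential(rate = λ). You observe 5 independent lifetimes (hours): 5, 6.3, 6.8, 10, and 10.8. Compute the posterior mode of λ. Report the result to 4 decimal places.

The Exponential(rate=λ) likelihood is ∝ λ^n e^(−λΣtᵢ). Here n = 5 and Σtᵢ = 5 + 6.3 + 6.8 + 10 + 10.8 = 38.9.
Posterior ∝ λ^3e^(−3λ) · λ^5e^(−38.9λ) = λ^8e^(−41.9λ), i.e. Gamma(9, 41.9).
Mode = (a−1)/b = 8/41.9 ≈ 0.1909.

λ̂_MAP = 0.1909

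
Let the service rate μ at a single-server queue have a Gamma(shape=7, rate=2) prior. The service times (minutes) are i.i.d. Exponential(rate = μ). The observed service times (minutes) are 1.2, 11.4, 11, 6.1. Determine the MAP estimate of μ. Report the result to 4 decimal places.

The Exponential(rate=μ) likelihood is ∝ μ^n e^(−μΣtᵢ). Here n = 4 and Σtᵢ = 1.2 + 11.4 + 11 + 6.1 = 29.7.
Posterior ∝ μ^6e^(−2μ) · μ^4e^(−29.7μ) = μ^10e^(−31.7μ), i.e. Gamma(11, 31.7).
Mode = (a−1)/b = 10/31.7 ≈ 0.3155.

μ̂_MAP = 0.3155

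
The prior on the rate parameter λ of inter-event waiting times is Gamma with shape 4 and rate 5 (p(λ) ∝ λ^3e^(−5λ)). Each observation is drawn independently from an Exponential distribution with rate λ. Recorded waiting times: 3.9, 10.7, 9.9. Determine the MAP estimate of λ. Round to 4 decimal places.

The Exponential(rate=λ) likelihood is ∝ λ^n e^(−λΣtᵢ). Here n = 3 and Σtᵢ = 3.9 + 10.7 + 9.9 = 24.5.
Posterior ∝ λ^3e^(−5λ) · λ^3e^(−24.5λ) = λ^6e^(−29.5λ), i.e. Gamma(7, 29.5).
Mode = (a−1)/b = 6/29.5 ≈ 0.2034.

λ̂_MAP = 0.2034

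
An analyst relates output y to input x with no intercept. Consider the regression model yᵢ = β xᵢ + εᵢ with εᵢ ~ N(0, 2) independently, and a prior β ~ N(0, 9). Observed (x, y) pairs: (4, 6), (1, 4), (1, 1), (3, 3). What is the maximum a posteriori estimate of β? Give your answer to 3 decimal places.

log p(β | y) = −Σ(yᵢ − βxᵢ)²/(2·2) − β²/(2·9) + const.
Setting the derivative to zero: Σxᵢ(yᵢ − βxᵢ)/2 − β/9 = 0, so β = Σxᵢyᵢ / (Σxᵢ² + σ²/τ²).
Σxᵢyᵢ = 4·6 + 1·4 + 1·1 + 3·3 = 38; Σxᵢ² = 27; σ²/τ² = 2/9.
β̂_MAP = 38 / (27 + 2/9) = 38/(245/9) = 342/245 ≈ 1.396.

β̂_MAP = 1.396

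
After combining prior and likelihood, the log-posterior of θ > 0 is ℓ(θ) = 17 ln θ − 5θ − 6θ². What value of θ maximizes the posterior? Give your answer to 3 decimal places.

θ̂_MAP = 1.000

ℓ'(θ) = 17/θ − 5 − 12θ. Setting this to zero and multiplying by θ: 12θ² + 5θ − 17 = 0.
θ = (−5 + √(5² + 4·12·17)) / (2·12) = (−5 + √841) / 24 = (−5 + 29)/24 = 1.
ℓ''(θ) = −17/θ² − 12 < 0, confirming a maximum.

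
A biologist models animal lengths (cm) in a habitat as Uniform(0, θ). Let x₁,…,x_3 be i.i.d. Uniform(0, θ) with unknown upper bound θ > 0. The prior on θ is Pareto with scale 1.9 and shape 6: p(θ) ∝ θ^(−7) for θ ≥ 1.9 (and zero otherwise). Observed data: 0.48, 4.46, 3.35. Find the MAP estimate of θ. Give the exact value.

θ̂_MAP = 4.46

The Uniform(0, θ) likelihood is θ^(−n) for θ ≥ max(xᵢ), zero otherwise. Here max(xᵢ) = 4.46.
Posterior ∝ θ^(−7) · θ^(−3) = θ^(−10) on θ ≥ max(1.9, 4.46) = 4.46.
This density is strictly decreasing in θ, so the posterior mode lies at the lower boundary of the support.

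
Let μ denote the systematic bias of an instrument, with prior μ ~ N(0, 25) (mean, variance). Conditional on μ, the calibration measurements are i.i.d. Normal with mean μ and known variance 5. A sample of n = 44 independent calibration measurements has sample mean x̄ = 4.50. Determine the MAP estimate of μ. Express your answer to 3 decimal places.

n = 44, x̄ = 4.50.
For a Normal prior and Normal likelihood with known variance, the posterior is Normal; its mode equals its mean, the precision-weighted average.
Prior precision 1/σ₀² = 1/25 = 0.04; data precision n/σ² = 44/5 = 8.8.
μ̂ = (0.04·0 + 8.8·4.5) / (0.04 + 8.8) = 39.6/8.84 = 990/221 ≈ 4.480.

μ̂_MAP = 4.480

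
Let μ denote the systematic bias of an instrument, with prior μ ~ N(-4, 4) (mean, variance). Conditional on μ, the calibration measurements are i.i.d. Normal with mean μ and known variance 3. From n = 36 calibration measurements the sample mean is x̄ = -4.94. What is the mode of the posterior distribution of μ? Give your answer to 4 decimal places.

n = 36, x̄ = -4.94.
For a Normal prior and Normal likelihood with known variance, the posterior is Normal; its mode equals its mean, the precision-weighted average.
Prior precision 1/σ₀² = 1/4 = 0.25; data precision n/σ² = 36/3 = 12.
μ̂ = (0.25·(-4) + 12·(-4.94)) / (0.25 + 12) = (-60.28)/12.25 = -6028/1225 ≈ -4.9208.

μ̂_MAP = -4.9208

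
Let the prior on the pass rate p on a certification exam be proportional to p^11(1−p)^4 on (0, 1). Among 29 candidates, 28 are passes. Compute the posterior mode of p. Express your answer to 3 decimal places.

The prior density ∝ p^11(1−p)^4 is the kernel of Beta(12, 5).
Data: 28 successes in 29 trials. The binomial likelihood contributes p^28(1−p)^1, so the posterior is Beta(12+28, 5+1) = Beta(40, 6).
For Beta(a, b) with a, b > 1 the mode is (a−1)/(a+b−2) = 39/44 ≈ 0.886.

p̂_MAP = 0.886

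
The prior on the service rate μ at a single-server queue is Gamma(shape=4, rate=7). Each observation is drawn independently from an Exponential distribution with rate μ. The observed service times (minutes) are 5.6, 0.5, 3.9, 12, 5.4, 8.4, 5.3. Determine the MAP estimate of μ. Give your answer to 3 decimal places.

μ̂_MAP = 0.208

The Exponential(rate=μ) likelihood is ∝ μ^n e^(−μΣtᵢ). Here n = 7 and Σtᵢ = 5.6 + 0.5 + 3.9 + 12 + 5.4 + 8.4 + 5.3 = 41.1.
Posterior ∝ μ^3e^(−7μ) · μ^7e^(−41.1μ) = μ^10e^(−48.1μ), i.e. Gamma(11, 48.1).
Mode = (a−1)/b = 10/48.1 ≈ 0.208.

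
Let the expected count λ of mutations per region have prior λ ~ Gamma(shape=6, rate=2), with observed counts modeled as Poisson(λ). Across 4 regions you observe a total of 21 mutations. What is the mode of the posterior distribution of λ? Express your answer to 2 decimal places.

Σxᵢ = 21, n = 4.
Posterior ∝ λ^5e^(−2λ) · λ^21e^(−4λ) = λ^26e^(−6λ), i.e. Gamma(shape=27, rate=6).
The mode of a Gamma(a, b) with a ≥ 1 (shape–rate) is (a−1)/b = 26/6 ≈ 4.33.

λ̂_MAP = 4.33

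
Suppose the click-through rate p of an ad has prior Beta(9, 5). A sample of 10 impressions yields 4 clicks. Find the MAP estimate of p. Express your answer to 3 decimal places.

Prior: Beta(9, 5).
Data: 4 successes in 10 trials. The binomial likelihood contributes p^4(1−p)^6, so the posterior is Beta(9+4, 5+6) = Beta(13, 11).
For Beta(a, b) with a, b > 1 the mode is (a−1)/(a+b−2) = 12/22 ≈ 0.545.

p̂_MAP = 0.545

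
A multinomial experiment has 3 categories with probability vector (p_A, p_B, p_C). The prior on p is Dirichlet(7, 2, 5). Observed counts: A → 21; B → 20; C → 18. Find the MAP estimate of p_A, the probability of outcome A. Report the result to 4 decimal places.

The posterior is Dirichlet(αᵢ + nᵢ) = Dirichlet(28, 22, 23).
For a Dirichlet(a₁,…,a_K) with all aᵢ > 1, the mode has j-th component (aⱼ − 1)/(Σaᵢ − K).
Here Σaᵢ = 73 and K = 3, so p_A = (28 − 1)/(73 − 3) = 27/70 ≈ 0.3857.

MAP estimate of p_A = 0.3857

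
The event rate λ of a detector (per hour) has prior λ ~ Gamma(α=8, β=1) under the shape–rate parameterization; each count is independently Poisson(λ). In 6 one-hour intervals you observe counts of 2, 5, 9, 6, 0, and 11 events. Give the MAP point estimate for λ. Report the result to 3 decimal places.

Σxᵢ = 2+5+9+6+0+11 = 33, with n = 6.
Posterior ∝ λ^7e^(−1λ) · λ^33e^(−6λ) = λ^40e^(−7λ), i.e. Gamma(shape=41, rate=7).
The mode of a Gamma(a, b) with a ≥ 1 (shape–rate) is (a−1)/b = 40/7 ≈ 5.714.

λ̂_MAP = 5.714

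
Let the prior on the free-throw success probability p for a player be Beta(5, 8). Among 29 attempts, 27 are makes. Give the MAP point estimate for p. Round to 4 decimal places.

Prior: Beta(5, 8).
Data: 27 successes in 29 trials. The binomial likelihood contributes p^27(1−p)^2, so the posterior is Beta(5+27, 8+2) = Beta(32, 10).
For Beta(a, b) with a, b > 1 the mode is (a−1)/(a+b−2) = 31/40 ≈ 0.7750.

p̂_MAP = 0.7750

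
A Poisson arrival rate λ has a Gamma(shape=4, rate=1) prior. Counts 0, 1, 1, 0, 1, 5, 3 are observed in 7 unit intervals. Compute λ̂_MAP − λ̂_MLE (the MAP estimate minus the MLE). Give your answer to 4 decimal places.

MAP − MLE = 0.1786

Σxᵢ = 11. Posterior is Gamma(15, 8); MAP = (15−1)/8 = 14/8 ≈ 1.75000.
MLE = x̄ = 11/7 ≈ 1.57143.
Difference = 14/8 − 11/7 = 5/28 ≈ 0.1786.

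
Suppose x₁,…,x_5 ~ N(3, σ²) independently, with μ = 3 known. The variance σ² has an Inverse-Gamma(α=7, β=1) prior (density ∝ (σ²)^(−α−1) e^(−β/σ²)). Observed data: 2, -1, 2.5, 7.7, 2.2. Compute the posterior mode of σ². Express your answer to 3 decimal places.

σ̂²_MAP = 1.999

Sum of squared deviations about the known mean: SS = (2−3)² + (-1−3)² + (2.5−3)² + (7.7−3)² + (2.2−3)² = 39.98.
The Normal likelihood contributes (σ²)^(−n/2) exp(−SS/(2σ²)), so the posterior is Inverse-Gamma(α + n/2, β + SS/2) = Inverse-Gamma(9.5, 20.99).
The mode of Inverse-Gamma(a, b) is b/(a+1) = 20.99/10.5 ≈ 1.999.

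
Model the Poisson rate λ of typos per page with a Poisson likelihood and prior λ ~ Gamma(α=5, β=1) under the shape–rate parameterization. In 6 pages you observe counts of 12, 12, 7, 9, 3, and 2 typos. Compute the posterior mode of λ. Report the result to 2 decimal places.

λ̂_MAP = 7.00

Σxᵢ = 12+12+7+9+3+2 = 45, with n = 6.
Posterior ∝ λ^4e^(−1λ) · λ^45e^(−6λ) = λ^49e^(−7λ), i.e. Gamma(shape=50, rate=7).
The mode of a Gamma(a, b) with a ≥ 1 (shape–rate) is (a−1)/b = 49/7 ≈ 7.00.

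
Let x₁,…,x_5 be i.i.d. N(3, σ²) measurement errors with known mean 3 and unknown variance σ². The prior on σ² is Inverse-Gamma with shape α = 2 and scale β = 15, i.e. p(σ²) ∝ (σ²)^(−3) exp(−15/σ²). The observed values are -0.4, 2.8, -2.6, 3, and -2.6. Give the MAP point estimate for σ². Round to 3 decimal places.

σ̂²_MAP = 9.484

Sum of squared deviations about the known mean: SS = (-0.4−3)² + (2.8−3)² + (-2.6−3)² + (3−3)² + (-2.6−3)² = 74.32.
The Normal likelihood contributes (σ²)^(−n/2) exp(−SS/(2σ²)), so the posterior is Inverse-Gamma(α + n/2, β + SS/2) = Inverse-Gamma(4.5, 52.16).
The mode of Inverse-Gamma(a, b) is b/(a+1) = 52.16/5.5 ≈ 9.484.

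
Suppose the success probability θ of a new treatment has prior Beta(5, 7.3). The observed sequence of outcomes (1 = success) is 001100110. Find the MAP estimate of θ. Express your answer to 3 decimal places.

θ̂_MAP = 0.415

Prior: Beta(5, 7.3).
Data: 4 successes in 9 trials (from the sequence). The binomial likelihood contributes θ^4(1−θ)^5, so the posterior is Beta(5+4, 7.3+5) = Beta(9, 12.3).
For Beta(a, b) with a, b > 1 the mode is (a−1)/(a+b−2) = 8/19.3 ≈ 0.415.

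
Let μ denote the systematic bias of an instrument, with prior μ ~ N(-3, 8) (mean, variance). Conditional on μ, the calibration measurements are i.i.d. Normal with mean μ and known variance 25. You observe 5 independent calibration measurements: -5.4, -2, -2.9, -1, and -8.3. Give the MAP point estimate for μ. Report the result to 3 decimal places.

μ̂_MAP = -3.566

n = 5; x̄ = ((-5.4) + (-2) + (-2.9) + (-1) + (-8.3))/5 = -19.6/5 = -3.92.
For a Normal prior and Normal likelihood with known variance, the posterior is Normal; its mode equals its mean, the precision-weighted average.
Prior precision 1/σ₀² = 1/8 = 0.125; data precision n/σ² = 5/25 = 0.2.
μ̂ = (0.125·(-3) + 0.2·(-3.92)) / (0.125 + 0.2) = (-1.159)/0.325 = -1159/325 ≈ -3.566.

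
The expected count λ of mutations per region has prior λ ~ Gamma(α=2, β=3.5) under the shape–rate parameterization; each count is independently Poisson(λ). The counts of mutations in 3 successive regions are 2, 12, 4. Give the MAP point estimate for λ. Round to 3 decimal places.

λ̂_MAP = 2.923

Σxᵢ = 2+12+4 = 18, with n = 3.
Posterior ∝ λe^(−3.5λ) · λ^18e^(−3λ) = λ^19e^(−6.5λ), i.e. Gamma(shape=20, rate=6.5).
The mode of a Gamma(a, b) with a ≥ 1 (shape–rate) is (a−1)/b = 19/6.5 ≈ 2.923.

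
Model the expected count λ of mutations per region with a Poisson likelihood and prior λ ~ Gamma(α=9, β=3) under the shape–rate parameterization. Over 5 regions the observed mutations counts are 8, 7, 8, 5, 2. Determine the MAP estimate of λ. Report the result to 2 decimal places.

Σxᵢ = 8+7+8+5+2 = 30, with n = 5.
Posterior ∝ λ^8e^(−3λ) · λ^30e^(−5λ) = λ^38e^(−8λ), i.e. Gamma(shape=39, rate=8).
The mode of a Gamma(a, b) with a ≥ 1 (shape–rate) is (a−1)/b = 38/8 ≈ 4.75.

λ̂_MAP = 4.75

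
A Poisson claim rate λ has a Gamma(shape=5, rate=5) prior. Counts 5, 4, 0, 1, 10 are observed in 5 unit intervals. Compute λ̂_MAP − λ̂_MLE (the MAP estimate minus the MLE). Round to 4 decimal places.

MAP − MLE = -1.6000

Σxᵢ = 20. Posterior is Gamma(25, 10); MAP = (25−1)/10 = 24/10 ≈ 2.40000.
MLE = x̄ = 20/5 ≈ 4.00000.
Difference = 24/10 − 20/5 = -8/5 ≈ -1.6000.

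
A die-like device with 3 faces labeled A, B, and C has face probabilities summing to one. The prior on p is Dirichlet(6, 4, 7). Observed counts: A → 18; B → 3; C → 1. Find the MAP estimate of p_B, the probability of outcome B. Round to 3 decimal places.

MAP estimate of p_B = 0.167

The posterior is Dirichlet(αᵢ + nᵢ) = Dirichlet(24, 7, 8).
For a Dirichlet(a₁,…,a_K) with all aᵢ > 1, the mode has j-th component (aⱼ − 1)/(Σaᵢ − K).
Here Σaᵢ = 39 and K = 3, so p_B = (7 − 1)/(39 − 3) = 6/36 ≈ 0.167.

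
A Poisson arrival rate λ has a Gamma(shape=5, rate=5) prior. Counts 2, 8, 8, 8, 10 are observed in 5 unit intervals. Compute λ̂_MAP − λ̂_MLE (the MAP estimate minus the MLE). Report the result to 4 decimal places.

MAP − MLE = -3.2000

Σxᵢ = 36. Posterior is Gamma(41, 10); MAP = (41−1)/10 = 40/10 ≈ 4.00000.
MLE = x̄ = 36/5 ≈ 7.20000.
Difference = 40/10 − 36/5 = -16/5 ≈ -3.2000.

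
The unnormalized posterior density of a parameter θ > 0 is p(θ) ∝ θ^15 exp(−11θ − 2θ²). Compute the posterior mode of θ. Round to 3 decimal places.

ℓ'(θ) = 15/θ − 11 − 4θ. Setting this to zero and multiplying by θ: 4θ² + 11θ − 15 = 0.
θ = (−11 + √(11² + 4·4·15)) / (2·4) = (−11 + √361) / 8 = (−11 + 19)/8 = 1.
ℓ''(θ) = −15/θ² − 4 < 0, confirming a maximum.

θ̂_MAP = 1.000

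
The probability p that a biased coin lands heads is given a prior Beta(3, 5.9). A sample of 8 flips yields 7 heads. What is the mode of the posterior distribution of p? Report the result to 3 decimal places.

Prior: Beta(3, 5.9).
Data: 7 successes in 8 trials. The binomial likelihood contributes p^7(1−p)^1, so the posterior is Beta(3+7, 5.9+1) = Beta(10, 6.9).
For Beta(a, b) with a, b > 1 the mode is (a−1)/(a+b−2) = 9/14.9 ≈ 0.604.

p̂_MAP = 0.604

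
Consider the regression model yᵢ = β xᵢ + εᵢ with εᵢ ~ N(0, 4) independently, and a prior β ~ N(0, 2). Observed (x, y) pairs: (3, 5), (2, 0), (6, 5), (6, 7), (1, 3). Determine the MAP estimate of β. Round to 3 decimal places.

β̂_MAP = 1.023

log p(β | y) = −Σ(yᵢ − βxᵢ)²/(2·4) − β²/(2·2) + const.
Setting the derivative to zero: Σxᵢ(yᵢ − βxᵢ)/4 − β/2 = 0, so β = Σxᵢyᵢ / (Σxᵢ² + σ²/τ²).
Σxᵢyᵢ = 3·5 + 2·0 + 6·5 + 6·7 + 1·3 = 90; Σxᵢ² = 86; σ²/τ² = 2.
β̂_MAP = 90 / (86 + 2) = 90/88 ≈ 1.023.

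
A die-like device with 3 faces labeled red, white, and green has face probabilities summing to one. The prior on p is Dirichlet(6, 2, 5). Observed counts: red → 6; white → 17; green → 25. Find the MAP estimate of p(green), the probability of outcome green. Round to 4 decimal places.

MAP estimate of p(green) = 0.5000

The posterior is Dirichlet(αᵢ + nᵢ) = Dirichlet(12, 19, 30).
For a Dirichlet(a₁,…,a_K) with all aᵢ > 1, the mode has j-th component (aⱼ − 1)/(Σaᵢ − K).
Here Σaᵢ = 61 and K = 3, so p(green) = (30 − 1)/(61 − 3) = 29/58 ≈ 0.5000.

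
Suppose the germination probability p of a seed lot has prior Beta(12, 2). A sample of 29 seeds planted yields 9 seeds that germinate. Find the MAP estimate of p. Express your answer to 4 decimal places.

p̂_MAP = 0.4878

Prior: Beta(12, 2).
Data: 9 successes in 29 trials. The binomial likelihood contributes p^9(1−p)^20, so the posterior is Beta(12+9, 2+20) = Beta(21, 22).
For Beta(a, b) with a, b > 1 the mode is (a−1)/(a+b−2) = 20/41 ≈ 0.4878.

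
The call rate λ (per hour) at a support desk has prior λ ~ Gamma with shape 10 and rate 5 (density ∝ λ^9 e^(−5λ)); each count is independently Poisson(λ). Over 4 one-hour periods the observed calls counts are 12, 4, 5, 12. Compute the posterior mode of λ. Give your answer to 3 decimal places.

λ̂_MAP = 4.667

Σxᵢ = 12+4+5+12 = 33, with n = 4.
Posterior ∝ λ^9e^(−5λ) · λ^33e^(−4λ) = λ^42e^(−9λ), i.e. Gamma(shape=43, rate=9).
The mode of a Gamma(a, b) with a ≥ 1 (shape–rate) is (a−1)/b = 42/9 ≈ 4.667.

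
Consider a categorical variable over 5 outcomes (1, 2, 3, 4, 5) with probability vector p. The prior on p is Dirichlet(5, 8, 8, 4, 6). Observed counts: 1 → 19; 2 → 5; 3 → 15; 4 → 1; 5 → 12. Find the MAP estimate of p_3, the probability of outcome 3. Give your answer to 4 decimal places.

MAP estimate: 0.2821

The posterior is Dirichlet(αᵢ + nᵢ) = Dirichlet(24, 13, 23, 5, 18).
For a Dirichlet(a₁,…,a_K) with all aᵢ > 1, the mode has j-th component (aⱼ − 1)/(Σaᵢ − K).
Here Σaᵢ = 83 and K = 5, so p_3 = (23 − 1)/(83 − 5) = 22/78 ≈ 0.2821.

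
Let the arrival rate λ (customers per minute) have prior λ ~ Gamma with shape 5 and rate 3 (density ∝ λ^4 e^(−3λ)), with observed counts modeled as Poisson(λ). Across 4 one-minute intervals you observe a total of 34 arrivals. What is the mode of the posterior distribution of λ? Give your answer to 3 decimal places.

Σxᵢ = 34, n = 4.
Posterior ∝ λ^4e^(−3λ) · λ^34e^(−4λ) = λ^38e^(−7λ), i.e. Gamma(shape=39, rate=7).
The mode of a Gamma(a, b) with a ≥ 1 (shape–rate) is (a−1)/b = 38/7 ≈ 5.429.

λ̂_MAP = 5.429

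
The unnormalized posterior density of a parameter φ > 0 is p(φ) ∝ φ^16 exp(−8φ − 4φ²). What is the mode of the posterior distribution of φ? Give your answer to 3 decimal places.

ℓ'(φ) = 16/φ − 8 − 8φ. Setting this to zero and multiplying by φ: 8φ² + 8φ − 16 = 0.
φ = (−8 + √(8² + 4·8·16)) / (2·8) = (−8 + √576) / 16 = (−8 + 24)/16 = 1.
ℓ''(φ) = −16/φ² − 8 < 0, confirming a maximum.

φ̂_MAP = 1.000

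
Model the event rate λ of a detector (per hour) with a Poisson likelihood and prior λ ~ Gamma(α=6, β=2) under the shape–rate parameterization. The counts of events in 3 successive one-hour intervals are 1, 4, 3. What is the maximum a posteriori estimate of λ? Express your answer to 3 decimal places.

Σxᵢ = 1+4+3 = 8, with n = 3.
Posterior ∝ λ^5e^(−2λ) · λ^8e^(−3λ) = λ^13e^(−5λ), i.e. Gamma(shape=14, rate=5).
The mode of a Gamma(a, b) with a ≥ 1 (shape–rate) is (a−1)/b = 13/5 ≈ 2.600.

λ̂_MAP = 2.600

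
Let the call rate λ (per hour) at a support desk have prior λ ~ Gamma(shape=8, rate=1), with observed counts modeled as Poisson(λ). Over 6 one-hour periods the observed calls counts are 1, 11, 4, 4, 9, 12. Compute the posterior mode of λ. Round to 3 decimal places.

Σxᵢ = 1+11+4+4+9+12 = 41, with n = 6.
Posterior ∝ λ^7e^(−1λ) · λ^41e^(−6λ) = λ^48e^(−7λ), i.e. Gamma(shape=49, rate=7).
The mode of a Gamma(a, b) with a ≥ 1 (shape–rate) is (a−1)/b = 48/7 ≈ 6.857.

λ̂_MAP = 6.857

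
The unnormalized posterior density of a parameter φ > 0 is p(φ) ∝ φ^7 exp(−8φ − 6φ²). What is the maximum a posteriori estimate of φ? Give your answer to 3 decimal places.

ℓ'(φ) = 7/φ − 8 − 12φ. Setting this to zero and multiplying by φ: 12φ² + 8φ − 7 = 0.
φ = (−8 + √(8² + 4·12·7)) / (2·12) = (−8 + √400) / 24 = (−8 + 20)/24 = 1/2.
ℓ''(φ) = −7/φ² − 12 < 0, confirming a maximum.

φ̂_MAP = 0.500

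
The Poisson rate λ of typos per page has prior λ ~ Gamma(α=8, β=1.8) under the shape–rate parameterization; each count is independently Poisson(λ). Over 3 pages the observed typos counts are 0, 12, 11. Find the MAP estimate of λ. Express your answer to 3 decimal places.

Σxᵢ = 0+12+11 = 23, with n = 3.
Posterior ∝ λ^7e^(−1.8λ) · λ^23e^(−3λ) = λ^30e^(−4.8λ), i.e. Gamma(shape=31, rate=4.8).
The mode of a Gamma(a, b) with a ≥ 1 (shape–rate) is (a−1)/b = 30/4.8 ≈ 6.250.

λ̂_MAP = 6.250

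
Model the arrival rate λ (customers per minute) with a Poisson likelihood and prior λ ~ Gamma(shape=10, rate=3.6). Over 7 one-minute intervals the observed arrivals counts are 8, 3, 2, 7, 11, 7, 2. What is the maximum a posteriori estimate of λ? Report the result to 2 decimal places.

λ̂_MAP = 4.62

Σxᵢ = 8+3+2+7+11+7+2 = 40, with n = 7.
Posterior ∝ λ^9e^(−3.6λ) · λ^40e^(−7λ) = λ^49e^(−10.6λ), i.e. Gamma(shape=50, rate=10.6).
The mode of a Gamma(a, b) with a ≥ 1 (shape–rate) is (a−1)/b = 49/10.6 ≈ 4.62.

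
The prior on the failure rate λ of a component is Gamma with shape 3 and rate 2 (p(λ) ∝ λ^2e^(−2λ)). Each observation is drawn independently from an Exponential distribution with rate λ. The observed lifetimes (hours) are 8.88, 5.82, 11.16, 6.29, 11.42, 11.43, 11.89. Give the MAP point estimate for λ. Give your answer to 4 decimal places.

λ̂_MAP = 0.1306

The Exponential(rate=λ) likelihood is ∝ λ^n e^(−λΣtᵢ). Here n = 7 and Σtᵢ = 8.88 + 5.82 + 11.16 + 6.29 + 11.42 + 11.43 + 11.89 = 66.89.
Posterior ∝ λ^2e^(−2λ) · λ^7e^(−66.89λ) = λ^9e^(−68.89λ), i.e. Gamma(10, 68.89).
Mode = (a−1)/b = 9/68.89 ≈ 0.1306.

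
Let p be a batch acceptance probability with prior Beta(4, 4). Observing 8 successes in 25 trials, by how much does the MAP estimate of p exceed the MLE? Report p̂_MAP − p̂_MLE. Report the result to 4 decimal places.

Posterior is Beta(12, 21); MAP = (12−1)/(33−2) = 11/31 ≈ 0.35484.
MLE ignores the prior: p̂_MLE = k/n = 8/25 ≈ 0.32000.
Difference = 11/31 − 8/25 = 27/775 ≈ 0.0348.

MAP − MLE = 0.0348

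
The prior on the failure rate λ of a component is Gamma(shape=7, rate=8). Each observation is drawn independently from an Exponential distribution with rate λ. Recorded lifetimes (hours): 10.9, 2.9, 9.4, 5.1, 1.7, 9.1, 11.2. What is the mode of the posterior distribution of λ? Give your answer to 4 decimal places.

The Exponential(rate=λ) likelihood is ∝ λ^n e^(−λΣtᵢ). Here n = 7 and Σtᵢ = 10.9 + 2.9 + 9.4 + 5.1 + 1.7 + 9.1 + 11.2 = 50.3.
Posterior ∝ λ^6e^(−8λ) · λ^7e^(−50.3λ) = λ^13e^(−58.3λ), i.e. Gamma(14, 58.3).
Mode = (a−1)/b = 13/58.3 ≈ 0.2230.

λ̂_MAP = 0.2230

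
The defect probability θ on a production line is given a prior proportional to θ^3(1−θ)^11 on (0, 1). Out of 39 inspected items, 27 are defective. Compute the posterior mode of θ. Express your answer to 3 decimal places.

The prior density ∝ θ^3(1−θ)^11 is the kernel of Beta(4, 12).
Data: 27 successes in 39 trials. The binomial likelihood contributes θ^27(1−θ)^12, so the posterior is Beta(4+27, 12+12) = Beta(31, 24).
For Beta(a, b) with a, b > 1 the mode is (a−1)/(a+b−2) = 30/53 ≈ 0.566.

θ̂_MAP = 0.566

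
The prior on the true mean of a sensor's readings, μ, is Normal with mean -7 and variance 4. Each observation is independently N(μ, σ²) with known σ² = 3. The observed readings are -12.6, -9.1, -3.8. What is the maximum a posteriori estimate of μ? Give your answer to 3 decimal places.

μ̂_MAP = -8.200

n = 3; x̄ = ((-12.6) + (-9.1) + (-3.8))/3 = -25.5/3 = -8.5.
For a Normal prior and Normal likelihood with known variance, the posterior is Normal; its mode equals its mean, the precision-weighted average.
Prior precision 1/σ₀² = 1/4 = 0.25; data precision n/σ² = 3/3 = 1.
μ̂ = (0.25·(-7) + 1·(-8.5)) / (0.25 + 1) = (-10.25)/1.25 = -8.200.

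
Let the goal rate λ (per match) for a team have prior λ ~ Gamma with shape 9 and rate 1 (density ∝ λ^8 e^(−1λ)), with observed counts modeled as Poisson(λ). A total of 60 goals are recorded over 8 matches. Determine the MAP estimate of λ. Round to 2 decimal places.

Σxᵢ = 60, n = 8.
Posterior ∝ λ^8e^(−1λ) · λ^60e^(−8λ) = λ^68e^(−9λ), i.e. Gamma(shape=69, rate=9).
The mode of a Gamma(a, b) with a ≥ 1 (shape–rate) is (a−1)/b = 68/9 ≈ 7.56.

λ̂_MAP = 7.56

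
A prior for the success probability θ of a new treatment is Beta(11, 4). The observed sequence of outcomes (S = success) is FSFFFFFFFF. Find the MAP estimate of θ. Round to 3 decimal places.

Prior: Beta(11, 4).
Data: 1 success in 10 trials (from the sequence). The binomial likelihood contributes θ(1−θ)^9, so the posterior is Beta(11+1, 4+9) = Beta(12, 13).
For Beta(a, b) with a, b > 1 the mode is (a−1)/(a+b−2) = 11/23 ≈ 0.478.

θ̂_MAP = 0.478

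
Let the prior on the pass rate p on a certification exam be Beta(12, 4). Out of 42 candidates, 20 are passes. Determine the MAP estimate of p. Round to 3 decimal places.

p̂_MAP = 0.554

Prior: Beta(12, 4).
Data: 20 successes in 42 trials. The binomial likelihood contributes p^20(1−p)^22, so the posterior is Beta(12+20, 4+22) = Beta(32, 26).
For Beta(a, b) with a, b > 1 the mode is (a−1)/(a+b−2) = 31/56 ≈ 0.554.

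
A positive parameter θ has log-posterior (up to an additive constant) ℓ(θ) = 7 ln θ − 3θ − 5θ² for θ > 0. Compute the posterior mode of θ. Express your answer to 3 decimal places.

θ̂_MAP = 0.700

ℓ'(θ) = 7/θ − 3 − 10θ. Setting this to zero and multiplying by θ: 10θ² + 3θ − 7 = 0.
θ = (−3 + √(3² + 4·10·7)) / (2·10) = (−3 + √289) / 20 = (−3 + 17)/20 = 7/10.
ℓ''(θ) = −7/θ² − 10 < 0, confirming a maximum.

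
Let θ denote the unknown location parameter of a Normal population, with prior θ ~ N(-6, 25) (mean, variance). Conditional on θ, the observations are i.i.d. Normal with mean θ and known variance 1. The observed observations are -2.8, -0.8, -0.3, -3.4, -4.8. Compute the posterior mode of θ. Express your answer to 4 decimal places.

n = 5; x̄ = ((-2.8) + (-0.8) + (-0.3) + (-3.4) + (-4.8))/5 = -12.1/5 = -2.42.
For a Normal prior and Normal likelihood with known variance, the posterior is Normal; its mode equals its mean, the precision-weighted average.
Prior precision 1/σ₀² = 1/25 = 0.04; data precision n/σ² = 5/1 = 5.
θ̂ = (0.04·(-6) + 5·(-2.42)) / (0.04 + 5) = (-12.34)/5.04 = -617/252 ≈ -2.4484.

θ̂_MAP = -2.4484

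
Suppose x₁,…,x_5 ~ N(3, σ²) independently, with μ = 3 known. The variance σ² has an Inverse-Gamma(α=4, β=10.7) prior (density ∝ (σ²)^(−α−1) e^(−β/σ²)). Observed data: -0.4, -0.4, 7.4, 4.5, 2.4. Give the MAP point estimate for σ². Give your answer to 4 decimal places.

σ̂²_MAP = 4.4327

Sum of squared deviations about the known mean: SS = (-0.4−3)² + (-0.4−3)² + (7.4−3)² + (4.5−3)² + (2.4−3)² = 45.09.
The Normal likelihood contributes (σ²)^(−n/2) exp(−SS/(2σ²)), so the posterior is Inverse-Gamma(α + n/2, β + SS/2) = Inverse-Gamma(6.5, 33.245).
The mode of Inverse-Gamma(a, b) is b/(a+1) = 33.245/7.5 ≈ 4.4327.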